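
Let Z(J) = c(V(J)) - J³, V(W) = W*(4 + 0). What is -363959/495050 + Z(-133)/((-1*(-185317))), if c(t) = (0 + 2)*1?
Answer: 1097226146947/91741180850 ≈ 11.960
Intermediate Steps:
V(W) = 4*W (V(W) = W*4 = 4*W)
c(t) = 2 (c(t) = 2*1 = 2)
Z(J) = 2 - J³
-363959/495050 + Z(-133)/((-1*(-185317))) = -363959/495050 + (2 - 1*(-133)³)/((-1*(-185317))) = -363959*1/495050 + (2 - 1*(-2352637))/185317 = -363959/495050 + (2 + 2352637)*(1/185317) = -363959/495050 + 2352639*(1/185317) = -363959/495050 + 2352639/185317 = 1097226146947/91741180850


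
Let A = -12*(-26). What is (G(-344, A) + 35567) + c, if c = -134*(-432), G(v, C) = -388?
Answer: 93067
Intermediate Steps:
A = 312
c = 57888
(G(-344, A) + 35567) + c = (-388 + 35567) + 57888 = 35179 + 57888 = 93067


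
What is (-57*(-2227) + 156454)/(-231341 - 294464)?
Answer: -283393/525805 ≈ -0.53897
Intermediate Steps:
(-57*(-2227) + 156454)/(-231341 - 294464) = (126939 + 156454)/(-525805) = 283393*(-1/525805) = -283393/525805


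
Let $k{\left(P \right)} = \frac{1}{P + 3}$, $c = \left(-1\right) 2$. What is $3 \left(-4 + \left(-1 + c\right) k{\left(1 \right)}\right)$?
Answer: $- \frac{57}{4} \approx -14.25$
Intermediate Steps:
$c = -2$
$k{\left(P \right)} = \frac{1}{3 + P}$
$3 \left(-4 + \left(-1 + c\right) k{\left(1 \right)}\right) = 3 \left(-4 + \frac{-1 - 2}{3 + 1}\right) = 3 \left(-4 - \frac{3}{4}\right) = 3 \left(- \frac{19}{4}\right) = - \frac{57}{4}$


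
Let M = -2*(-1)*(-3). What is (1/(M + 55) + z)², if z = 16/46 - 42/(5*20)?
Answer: 8508889/3175322500 ≈ 0.0026797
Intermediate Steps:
M = -6 (M = 2*(-3) = -6)
z = -83/1150 (z = 16*(1/46) - 42/100 = 8/23 - 42*1/100 = 8/23 - 21/50 = -83/1150 ≈ -0.072174)
(1/(M + 55) + z)² = (1/(-6 + 55) - 83/1150)² = (1/49 - 83/1150)² = (-2917/56350)² = 8508889/3175322500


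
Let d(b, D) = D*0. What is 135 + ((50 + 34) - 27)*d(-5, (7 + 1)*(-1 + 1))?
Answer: 135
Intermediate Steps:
d(b, D) = 0
135 + ((50 + 34) - 27)*d(-5, (7 + 1)*(-1 + 1)) = 135 + ((50 + 34) - 27)*0 = 135 + (84 - 27)*0 = 135 + 57*0 = 135 + 0 = 135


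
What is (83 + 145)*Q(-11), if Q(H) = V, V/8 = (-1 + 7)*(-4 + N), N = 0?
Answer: -43776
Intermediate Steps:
V = -192 (V = 8*((-1 + 7)*(-4 + 0)) = 8*(6*(-4)) = 8*(-24) = -192)
Q(H) = -192
(83 + 145)*Q(-11) = (83 + 145)*(-192) = 228*(-192) = -43776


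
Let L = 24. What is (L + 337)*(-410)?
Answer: -148010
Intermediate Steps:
(L + 337)*(-410) = (24 + 337)*(-410) = 361*(-410) = -148010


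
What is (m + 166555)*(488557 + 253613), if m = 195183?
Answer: 268471091460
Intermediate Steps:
(m + 166555)*(488557 + 253613) = (195183 + 166555)*(488557 + 253613) = 361738*742170 = 268471091460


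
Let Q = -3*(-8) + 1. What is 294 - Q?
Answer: 269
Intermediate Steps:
Q = 25 (Q = 24 + 1 = 25)
294 - Q = 294 - 1*25 = 294 - 25 = 269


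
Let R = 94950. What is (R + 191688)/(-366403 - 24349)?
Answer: -143319/195376 ≈ -0.73355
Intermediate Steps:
(R + 191688)/(-366403 - 24349) = (94950 + 191688)/(-366403 - 24349) = 286638/(-390752) = 286638*(-1/390752) = -143319/195376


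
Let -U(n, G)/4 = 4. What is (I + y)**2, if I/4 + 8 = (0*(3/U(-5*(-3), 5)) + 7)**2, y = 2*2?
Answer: 28224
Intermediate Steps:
U(n, G) = -16 (U(n, G) = -4*4 = -16)
y = 4
I = 164 (I = -32 + 4*(0*(3/(-16)) + 7)**2 = -32 + 4*(0*(3*(-1/16)) + 7)**2 = -32 + 4*(0*(-3/16) + 7)**2 = -32 + 4*(0 + 7)**2 = -32 + 4*7**2 = -32 + 4*49 = -32 + 196 = 164)
(I + y)**2 = (164 + 4)**2 = 168**2 = 28224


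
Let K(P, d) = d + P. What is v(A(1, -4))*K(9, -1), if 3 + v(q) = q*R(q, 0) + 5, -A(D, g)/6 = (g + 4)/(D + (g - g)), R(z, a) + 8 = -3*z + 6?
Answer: 16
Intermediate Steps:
R(z, a) = -2 - 3*z (R(z, a) = -8 + (-3*z + 6) = -8 + (6 - 3*z) = -2 - 3*z)
A(D, g) = -6*(4 + g)/D (A(D, g) = -6*(g + 4)/(D + (g - g)) = -6*(4 + g)/(D + 0) = -6*(4 + g)/D)
v(q) = 2 + q*(-2 - 3*q) (v(q) = -3 + (q*(-2 - 3*q) + 5) = -3 + (5 + q*(-2 - 3*q)) = 2 + q*(-2 - 3*q))
K(P, d) = P + d
v(A(1, -4))*K(9, -1) = (2 - 6*(-4 - 1*(-4))/1*(2 + 3*(6*(-4 - 1*(-4))/1)))*(9 - 1) = (2 - 6*1*(-4 + 4)*(2 + 3*(6*1*(-4 + 4))))*8 = (2 - 6*1*0*(2 + 3*(6*1*0)))*8 = (2 - 1*0*(2 + 3*0))*8 = (2 - 1*0*(2 + 0))*8 = (2 - 1*0*2)*8 = (2 + 0)*8 = 2*8 = 16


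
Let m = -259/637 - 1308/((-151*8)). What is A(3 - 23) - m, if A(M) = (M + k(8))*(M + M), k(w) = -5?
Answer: 27463417/27482 ≈ 999.32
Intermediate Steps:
m = 18583/27482 (m = -259*1/637 - 1308/(-1208) = -37/91 - 1308*(-1/1208) = -37/91 + 327/302 = 18583/27482 ≈ 0.67619)
A(M) = 2*M*(-5 + M) (A(M) = (M - 5)*(M + M) = (-5 + M)*(2*M) = 2*M*(-5 + M))
A(3 - 23) - m = 2*(3 - 23)*(-5 + (3 - 23)) - 1*18583/27482 = 2*(-20)*(-5 - 20) - 18583/27482 = 2*(-20)*(-25) - 18583/27482 = 1000 - 18583/27482 = 27463417/27482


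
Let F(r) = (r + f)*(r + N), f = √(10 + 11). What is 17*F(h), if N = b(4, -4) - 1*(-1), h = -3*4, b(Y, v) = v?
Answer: 3060 - 255*√21 ≈ 1891.4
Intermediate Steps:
f = √21 ≈ 4.5826
h = -12
N = -3 (N = -4 - 1*(-1) = -4 + 1 = -3)
F(r) = (-3 + r)*(r + √21) (F(r) = (r + √21)*(r - 3) = (r + √21)*(-3 + r) = (-3 + r)*(r + √21))
17*F(h) = 17*((-12)² - 3*(-12) - 3*√21 - 12*√21) = 17*(144 + 36 - 3*√21 - 12*√21) = 17*(180 - 15*√21) = 3060 - 255*√21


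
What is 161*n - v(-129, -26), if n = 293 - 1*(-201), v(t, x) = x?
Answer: 79560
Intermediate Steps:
n = 494 (n = 293 + 201 = 494)
161*n - v(-129, -26) = 161*494 - 1*(-26) = 79534 + 26 = 79560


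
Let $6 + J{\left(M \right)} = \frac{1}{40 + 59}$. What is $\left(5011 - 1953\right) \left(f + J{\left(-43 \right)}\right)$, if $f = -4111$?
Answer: $- \frac{113307796}{9} \approx -1.259 \cdot 10^{7}$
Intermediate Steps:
$J{\left(M \right)} = - \frac{593}{99}$ ($J{\left(M \right)} = -6 + \frac{1}{40 + 59} = -6 + \frac{1}{99} = - \frac{593}{99}$)
$\left(5011 - 1953\right) \left(f + J{\left(-43 \right)}\right) = \left(5011 - 1953\right) \left(-4111 - \frac{593}{99}\right) = 3058 \left(- \frac{407582}{99}\right) = - \frac{113307796}{9}$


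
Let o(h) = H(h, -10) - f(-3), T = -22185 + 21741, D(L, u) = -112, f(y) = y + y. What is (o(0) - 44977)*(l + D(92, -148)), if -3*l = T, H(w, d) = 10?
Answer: -1618596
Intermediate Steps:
f(y) = 2*y
T = -444
o(h) = 16 (o(h) = 10 - 2*(-3) = 10 - 1*(-6) = 10 + 6 = 16)
l = 148 (l = -⅓*(-444) = 148)
(o(0) - 44977)*(l + D(92, -148)) = (16 - 44977)*(148 - 112) = -44961*36 = -1618596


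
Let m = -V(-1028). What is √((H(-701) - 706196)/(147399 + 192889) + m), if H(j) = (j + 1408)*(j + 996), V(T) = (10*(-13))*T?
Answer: I*√241799007501467/42536 ≈ 365.57*I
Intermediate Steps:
V(T) = -130*T
H(j) = (996 + j)*(1408 + j) (H(j) = (1408 + j)*(996 + j) = (996 + j)*(1408 + j))
m = -133640 (m = -(-130)*(-1028) = -1*133640 = -133640)
√((H(-701) - 706196)/(147399 + 192889) + m) = √(((1402368 + (-701)² + 2404*(-701)) - 706196)/(147399 + 192889) - 133640) = √(((1402368 + 491401 - 1685204) - 706196)/340288 - 133640) = √((208565 - 706196)*(1/340288) - 133640) = √(-497631*1/340288 - 133640) = √(-497631/340288 - 133640) = √(-45476585951/340288) = I*√241799007501467/42536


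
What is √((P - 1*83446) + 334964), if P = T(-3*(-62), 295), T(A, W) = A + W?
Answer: √251999 ≈ 502.00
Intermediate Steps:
P = 481 (P = -3*(-62) + 295 = 186 + 295 = 481)
√((P - 1*83446) + 334964) = √((481 - 1*83446) + 334964) = √((481 - 83446) + 334964) = √(-82965 + 334964) = √251999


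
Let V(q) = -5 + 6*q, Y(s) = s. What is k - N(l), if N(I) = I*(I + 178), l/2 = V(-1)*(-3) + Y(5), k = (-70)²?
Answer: -14404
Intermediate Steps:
k = 4900
l = 76 (l = 2*((-5 + 6*(-1))*(-3) + 5) = 2*((-5 - 6)*(-3) + 5) = 2*(-11*(-3) + 5) = 2*(33 + 5) = 2*38 = 76)
N(I) = I*(178 + I)
k - N(l) = 4900 - 76*(178 + 76) = 4900 - 76*254 = 4900 - 1*19304 = 4900 - 19304 = -14404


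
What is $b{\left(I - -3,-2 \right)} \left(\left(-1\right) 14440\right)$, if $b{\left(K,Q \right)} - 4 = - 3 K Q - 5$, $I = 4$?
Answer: $-592040$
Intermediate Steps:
$b{\left(K,Q \right)} = -1 - 3 K Q$ ($b{\left(K,Q \right)} = 4 + \left(- 3 K Q - 5\right) = 4 - \left(5 + 3 K Q\right) = -1 - 3 K Q$)
$b{\left(I - -3,-2 \right)} \left(\left(-1\right) 14440\right) = \left(-1 - 3 \left(4 - -3\right) \left(-2\right)\right) \left(\left(-1\right) 14440\right) = \left(-1 - 3 \left(4 + 3\right) \left(-2\right)\right) \left(-14440\right) = \left(-1 - 21 \left(-2\right)\right) \left(-14440\right) = \left(-1 + 42\right) \left(-14440\right) = 41 \left(-14440\right) = -592040$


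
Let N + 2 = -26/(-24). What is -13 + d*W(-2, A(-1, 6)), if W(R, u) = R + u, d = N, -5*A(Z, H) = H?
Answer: -151/15 ≈ -10.067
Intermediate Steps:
A(Z, H) = -H/5
N = -11/12 (N = -2 - 26/(-24) = -2 - 26*(-1/24) = -2 + 13/12 = -11/12 ≈ -0.91667)
d = -11/12 ≈ -0.91667
-13 + d*W(-2, A(-1, 6)) = -13 - 11*(-2 - 1/5*6)/12 = -13 - 11*(-2 - 6/5)/12 = -13 - 11/12*(-16/5) = -13 + 44/15 = -151/15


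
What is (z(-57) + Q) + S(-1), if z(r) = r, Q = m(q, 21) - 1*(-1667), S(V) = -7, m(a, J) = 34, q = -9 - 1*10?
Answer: 1637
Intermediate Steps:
q = -19 (q = -9 - 10 = -19)
Q = 1701 (Q = 34 - 1*(-1667) = 34 + 1667 = 1701)
(z(-57) + Q) + S(-1) = (-57 + 1701) - 7 = 1644 - 7 = 1637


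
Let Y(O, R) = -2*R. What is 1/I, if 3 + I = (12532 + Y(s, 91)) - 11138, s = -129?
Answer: 1/1209 ≈ 0.00082713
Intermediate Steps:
I = 1209 (I = -3 + ((12532 - 2*91) - 11138) = -3 + ((12532 - 182) - 11138) = -3 + (12350 - 11138) = -3 + 1212 = 1209)
1/I = 1/1209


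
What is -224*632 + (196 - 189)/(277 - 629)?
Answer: -49831943/352 ≈ -1.4157e+5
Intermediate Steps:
-224*632 + (196 - 189)/(277 - 629) = -141568 + 7/(-352) = -141568 + 7*(-1/352) = -141568 - 7/352 = -49831943/352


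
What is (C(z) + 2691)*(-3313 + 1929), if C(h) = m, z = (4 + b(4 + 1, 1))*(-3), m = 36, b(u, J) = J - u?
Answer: -3774168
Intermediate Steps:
z = 0 (z = (4 + (1 - (4 + 1)))*(-3) = (4 + (1 - 1*5))*(-3) = (4 + (1 - 5))*(-3) = (4 - 4)*(-3) = 0*(-3) = 0)
C(h) = 36
(C(z) + 2691)*(-3313 + 1929) = (36 + 2691)*(-3313 + 1929) = 2727*(-1384) = -3774168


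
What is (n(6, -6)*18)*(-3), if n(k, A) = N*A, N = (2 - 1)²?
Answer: 324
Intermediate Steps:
N = 1 (N = 1² = 1)
n(k, A) = A (n(k, A) = 1*A = A)
(n(6, -6)*18)*(-3) = -6*18*(-3) = -108*(-3) = 324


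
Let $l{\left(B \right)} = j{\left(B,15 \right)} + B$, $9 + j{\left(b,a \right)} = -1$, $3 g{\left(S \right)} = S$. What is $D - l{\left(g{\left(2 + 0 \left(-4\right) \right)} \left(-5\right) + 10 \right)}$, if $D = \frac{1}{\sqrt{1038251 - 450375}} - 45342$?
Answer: $- \frac{136016}{3} + \frac{\sqrt{146969}}{293938} \approx -45339.0$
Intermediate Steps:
$g{\left(S \right)} = \frac{S}{3}$
$j{\left(b,a \right)} = -10$ ($j{\left(b,a \right)} = -9 - 1 = -10$)
$l{\left(B \right)} = -10 + B$
$D = -45342 + \frac{\sqrt{146969}}{293938}$ ($D = \frac{1}{\sqrt{587876}} - 45342 = \frac{1}{2 \sqrt{146969}} - 45342 = \frac{\sqrt{146969}}{293938} - 45342 = -45342 + \frac{\sqrt{146969}}{293938} \approx -45342.0$)
$D - l{\left(g{\left(2 + 0 \left(-4\right) \right)} \left(-5\right) + 10 \right)} = \left(-45342 + \frac{\sqrt{146969}}{293938}\right) - \left(-10 + \left(\frac{2 + 0 \left(-4\right)}{3} \left(-5\right) + 10\right)\right) = \left(-45342 + \frac{\sqrt{146969}}{293938}\right) - \left(-10 + \left(\frac{2 + 0}{3} \left(-5\right) + 10\right)\right) = \left(-45342 + \frac{\sqrt{146969}}{293938}\right) - \left(-10 + \left(\frac{1}{3} \cdot 2 \left(-5\right) + 10\right)\right) = \left(-45342 + \frac{\sqrt{146969}}{293938}\right) - \left(-10 + \left(\frac{2}{3} \left(-5\right) + 10\right)\right) = \left(-45342 + \frac{\sqrt{146969}}{293938}\right) - \left(-10 + \left(- \frac{10}{3} + 10\right)\right) = \left(-45342 + \frac{\sqrt{146969}}{293938}\right) - \left(-10 + \frac{20}{3}\right) = \left(-45342 + \frac{\sqrt{146969}}{293938}\right) - - \frac{10}{3} = \left(-45342 + \frac{\sqrt{146969}}{293938}\right) + \frac{10}{3} = - \frac{136016}{3} + \frac{\sqrt{146969}}{293938}$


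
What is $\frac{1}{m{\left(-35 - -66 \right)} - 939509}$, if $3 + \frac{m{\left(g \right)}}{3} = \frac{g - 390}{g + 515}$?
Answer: $- \frac{182}{170992635} \approx -1.0644 \cdot 10^{-6}$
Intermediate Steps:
$m{\left(g \right)} = -9 + \frac{3 \left(-390 + g\right)}{515 + g}$ ($m{\left(g \right)} = -9 + 3 \frac{g - 390}{g + 515} = -9 + 3 \frac{-390 + g}{515 + g} = -9 + \frac{3 \left(-390 + g\right)}{515 + g}$)
$\frac{1}{m{\left(-35 - -66 \right)} - 939509} = \frac{1}{\frac{3 \left(-1935 - 2 \left(-35 - -66\right)\right)}{515 - -31} - 939509} = \frac{1}{\frac{3 \left(-1935 - 2 \left(-35 + 66\right)\right)}{515 + \left(-35 + 66\right)} - 939509} = \frac{1}{\frac{3 \left(-1935 - 62\right)}{515 + 31} - 939509} = \frac{1}{\frac{3 \left(-1935 - 62\right)}{546} - 939509} = \frac{1}{3 \cdot \frac{1}{546} \left(-1997\right) - 939509} = \frac{1}{- \frac{1997}{182} - 939509} = \frac{1}{- \frac{170992635}{182}} = - \frac{182}{170992635}$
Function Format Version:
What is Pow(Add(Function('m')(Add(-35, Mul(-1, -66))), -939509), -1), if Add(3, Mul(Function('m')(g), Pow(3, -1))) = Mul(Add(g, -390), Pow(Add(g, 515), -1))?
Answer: Rational(-182, 170992635) ≈ -1.0644e-6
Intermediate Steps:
Function('m')(g) = Add(-9, Mul(3, Pow(Add(515, g), -1), Add(-390, g))) (Function('m')(g) = Add(-9, Mul(3, Mul(Add(g, -390), Pow(Add(g, 515), -1)))) = Add(-9, Mul(3, Mul(Add(-390, g), Pow(Add(515, g), -1)))) = Add(-9, Mul(3, Mul(Pow(Add(515, g), -1), Add(-390, g)))) = Add(-9, Mul(3, Pow(Add(515, g), -1), Add(-390, g))))
Pow(Add(Function('m')(Add(-35, Mul(-1, -66))), -939509), -1) = Pow(Add(Mul(3, Pow(Add(515, Add(-35, Mul(-1, -66))), -1), Add(-1935, Mul(-2, Add(-35, Mul(-1, -66))))), -939509), -1) = Pow(Add(Mul(3, Pow(Add(515, Add(-35, 66)), -1), Add(-1935, Mul(-2, Add(-35, 66)))), -939509), -1) = Pow(Add(Mul(3, Pow(Add(515, 31), -1), Add(-1935, Mul(-2, 31))), -939509), -1) = Pow(Add(Mul(3, Pow(546, -1), Add(-1935, -62)), -939509), -1) = Pow(Add(Mul(3, Rational(1, 546), -1997), -939509), -1) = Pow(Add(Rational(-1997, 182), -939509), -1) = Pow(Rational(-170992635, 182), -1) = Rational(-182, 170992635)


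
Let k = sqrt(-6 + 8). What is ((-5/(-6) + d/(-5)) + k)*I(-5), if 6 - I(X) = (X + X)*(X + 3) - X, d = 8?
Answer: 437/30 - 19*sqrt(2) ≈ -12.303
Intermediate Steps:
k = sqrt(2) ≈ 1.4142
I(X) = 6 + X - 2*X*(3 + X) (I(X) = 6 - ((X + X)*(X + 3) - X) = 6 - ((2*X)*(3 + X) - X) = 6 - (2*X*(3 + X) - X) = 6 - (-X + 2*X*(3 + X)) = 6 + (X - 2*X*(3 + X)) = 6 + X - 2*X*(3 + X))
((-5/(-6) + d/(-5)) + k)*I(-5) = ((-5/(-6) + 8/(-5)) + sqrt(2))*(6 - 5*(-5) - 2*(-5)**2) = ((-5*(-1/6) + 8*(-1/5)) + sqrt(2))*(6 + 25 - 2*25) = ((5/6 - 8/5) + sqrt(2))*(6 + 25 - 50) = (-23/30 + sqrt(2))*(-19) = 437/30 - 19*sqrt(2)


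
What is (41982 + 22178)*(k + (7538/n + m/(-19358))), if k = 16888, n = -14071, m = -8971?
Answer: 147569351771673680/136193209 ≈ 1.0835e+9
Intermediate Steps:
(41982 + 22178)*(k + (7538/n + m/(-19358))) = (41982 + 22178)*(16888 + (7538/(-14071) - 8971/(-19358))) = 64160*(16888 + (7538*(-1/14071) - 8971*(-1/19358))) = 64160*(16888 + (-7538/14071 + 8971/19358)) = 64160*(16888 - 19689663/272386418) = 64160*(4600042137521/272386418) = 147569351771673680/136193209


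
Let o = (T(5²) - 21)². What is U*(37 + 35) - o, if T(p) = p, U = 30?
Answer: 2144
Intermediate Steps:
o = 16 (o = (5² - 21)² = (25 - 21)² = 4² = 16)
U*(37 + 35) - o = 30*(37 + 35) - 1*16 = 30*72 - 16 = 2160 - 16 = 2144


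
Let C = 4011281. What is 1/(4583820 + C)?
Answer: 1/8595101 ≈ 1.1635e-7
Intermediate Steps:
1/(4583820 + C) = 1/(4583820 + 4011281) = 1/8595101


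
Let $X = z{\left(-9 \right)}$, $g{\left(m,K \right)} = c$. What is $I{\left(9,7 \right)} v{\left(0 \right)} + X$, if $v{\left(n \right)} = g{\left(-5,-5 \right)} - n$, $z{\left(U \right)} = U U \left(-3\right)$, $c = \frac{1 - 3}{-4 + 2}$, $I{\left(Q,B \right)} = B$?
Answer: $-236$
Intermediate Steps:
$c = 1$ ($c = - \frac{2}{-2} = \left(-2\right) \left(- \frac{1}{2}\right) = 1$)
$g{\left(m,K \right)} = 1$
$z{\left(U \right)} = - 3 U^{2}$ ($z{\left(U \right)} = U^{2} \left(-3\right) = - 3 U^{2}$)
$X = -243$ ($X = - 3 \left(-9\right)^{2} = \left(-3\right) 81 = -243$)
$v{\left(n \right)} = 1 - n$
$I{\left(9,7 \right)} v{\left(0 \right)} + X = 7 \left(1 - 0\right) - 243 = 7 \left(1 + 0\right) - 243 = 7 \cdot 1 - 243 = 7 - 243 = -236$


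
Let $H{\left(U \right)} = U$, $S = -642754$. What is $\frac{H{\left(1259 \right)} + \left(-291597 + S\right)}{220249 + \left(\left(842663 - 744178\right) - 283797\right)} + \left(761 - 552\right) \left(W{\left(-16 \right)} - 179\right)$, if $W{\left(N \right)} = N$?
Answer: $- \frac{1424790527}{34937} \approx -40782.0$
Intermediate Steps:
$\frac{H{\left(1259 \right)} + \left(-291597 + S\right)}{220249 + \left(\left(842663 - 744178\right) - 283797\right)} + \left(761 - 552\right) \left(W{\left(-16 \right)} - 179\right) = \frac{1259 - 934351}{220249 + \left(\left(842663 - 744178\right) - 283797\right)} + \left(761 - 552\right) \left(-16 - 179\right) = \frac{1259 - 934351}{220249 + \left(98485 - 283797\right)} + 209 \left(-195\right) = - \frac{933092}{220249 - 185312} - 40755 = - \frac{933092}{34937} - 40755 = - \frac{1424790527}{34937}$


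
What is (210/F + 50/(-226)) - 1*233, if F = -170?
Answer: -450391/1921 ≈ -234.46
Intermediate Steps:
(210/F + 50/(-226)) - 1*233 = (210/(-170) + 50/(-226)) - 1*233 = (210*(-1/170) + 50*(-1/226)) - 233 = (-21/17 - 25/113) - 233 = -2798/1921 - 233 = -450391/1921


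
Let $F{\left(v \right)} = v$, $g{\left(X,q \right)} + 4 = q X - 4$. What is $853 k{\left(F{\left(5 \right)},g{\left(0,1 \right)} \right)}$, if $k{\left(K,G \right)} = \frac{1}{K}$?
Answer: $\frac{853}{5} \approx 170.6$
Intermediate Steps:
$g{\left(X,q \right)} = -8 + X q$ ($g{\left(X,q \right)} = -4 + \left(q X - 4\right) = -4 + \left(X q - 4\right) = -4 + \left(-4 + X q\right) = -8 + X q$)
$853 k{\left(F{\left(5 \right)},g{\left(0,1 \right)} \right)} = \frac{853}{5}$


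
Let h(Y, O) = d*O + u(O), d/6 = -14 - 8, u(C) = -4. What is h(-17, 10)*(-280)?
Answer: 370720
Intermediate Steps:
d = -132 (d = 6*(-14 - 8) = 6*(-22) = -132)
h(Y, O) = -4 - 132*O (h(Y, O) = -132*O - 4 = -4 - 132*O)
h(-17, 10)*(-280) = (-4 - 132*10)*(-280) = (-4 - 1320)*(-280) = -1324*(-280) = 370720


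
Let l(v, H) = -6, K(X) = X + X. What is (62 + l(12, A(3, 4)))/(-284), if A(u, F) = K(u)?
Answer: -14/71 ≈ -0.19718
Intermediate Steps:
K(X) = 2*X
A(u, F) = 2*u
(62 + l(12, A(3, 4)))/(-284) = (62 - 6)/(-284) = -1/284*56 = -14/71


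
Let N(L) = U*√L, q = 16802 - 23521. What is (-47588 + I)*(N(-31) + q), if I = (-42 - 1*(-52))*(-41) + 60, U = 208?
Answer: 322095422 - 9971104*I*√31 ≈ 3.221e+8 - 5.5517e+7*I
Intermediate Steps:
q = -6719
N(L) = 208*√L
I = -350 (I = (-42 + 52)*(-41) + 60 = 10*(-41) + 60 = -410 + 60 = -350)
(-47588 + I)*(N(-31) + q) = (-47588 - 350)*(208*√(-31) - 6719) = -47938*(208*(I*√31) - 6719) = -47938*(208*I*√31 - 6719) = -47938*(-6719 + 208*I*√31) = 322095422 - 9971104*I*√31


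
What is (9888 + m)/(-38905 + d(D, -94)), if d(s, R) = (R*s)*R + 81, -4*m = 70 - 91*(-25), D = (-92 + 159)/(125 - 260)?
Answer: -5022945/23333008 ≈ -0.21527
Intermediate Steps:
D = -67/135 (D = 67/(-135) = 67*(-1/135) = -67/135 ≈ -0.49630)
m = -2345/4 (m = -(70 - 91*(-25))/4 = -(70 + 2275)/4 = -1/4*2345 = -2345/4 ≈ -586.25)
d(s, R) = 81 + s*R**2 (d(s, R) = s*R**2 + 81 = 81 + s*R**2)
(9888 + m)/(-38905 + d(D, -94)) = (9888 - 2345/4)/(-38905 + (81 - 67/135*(-94)**2)) = 37207/(4*(-38905 + (81 - 67/135*8836))) = 37207/(4*(-38905 + (81 - 592012/135))) = 37207/(4*(-38905 - 581077/135)) = 37207/(4*(-5833252/135)) = (37207/4)*(-135/5833252) = -5022945/23333008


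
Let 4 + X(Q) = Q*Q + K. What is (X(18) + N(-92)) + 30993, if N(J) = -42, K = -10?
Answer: 31261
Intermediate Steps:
X(Q) = -14 + Q**2 (X(Q) = -4 + (Q*Q - 10) = -4 + (Q**2 - 10) = -4 + (-10 + Q**2) = -14 + Q**2)
(X(18) + N(-92)) + 30993 = ((-14 + 18**2) - 42) + 30993 = ((-14 + 324) - 42) + 30993 = (310 - 42) + 30993 = 268 + 30993 = 31261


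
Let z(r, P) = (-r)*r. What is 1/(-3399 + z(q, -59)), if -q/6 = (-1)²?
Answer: -1/3435 ≈ -0.00029112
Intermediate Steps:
q = -6 (q = -6*(-1)² = -6*1 = -6)
z(r, P) = -r²
1/(-3399 + z(q, -59)) = 1/(-3399 - 1*(-6)²) = 1/(-3399 - 1*36) = 1/(-3399 - 36) = 1/(-3435) = -1/3435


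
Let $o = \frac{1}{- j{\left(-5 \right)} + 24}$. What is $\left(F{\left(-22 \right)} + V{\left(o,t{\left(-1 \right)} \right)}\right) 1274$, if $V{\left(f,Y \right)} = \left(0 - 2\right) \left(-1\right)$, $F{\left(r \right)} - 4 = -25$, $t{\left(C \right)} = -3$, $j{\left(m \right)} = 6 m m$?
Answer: $-24206$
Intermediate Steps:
$j{\left(m \right)} = 6 m^{2}$
$F{\left(r \right)} = -21$ ($F{\left(r \right)} = 4 - 25 = -21$)
$o = - \frac{1}{126}$ ($o = \frac{1}{- 6 \left(-5\right)^{2} + 24} = \frac{1}{- 6 \cdot 25 + 24} = \frac{1}{\left(-1\right) 150 + 24} = \frac{1}{-150 + 24} = \frac{1}{-126} = - \frac{1}{126} \approx -0.0079365$)
$V{\left(f,Y \right)} = 2$ ($V{\left(f,Y \right)} = \left(-2\right) \left(-1\right) = 2$)
$\left(F{\left(-22 \right)} + V{\left(o,t{\left(-1 \right)} \right)}\right) 1274 = \left(-21 + 2\right) 1274 = \left(-19\right) 1274 = -24206$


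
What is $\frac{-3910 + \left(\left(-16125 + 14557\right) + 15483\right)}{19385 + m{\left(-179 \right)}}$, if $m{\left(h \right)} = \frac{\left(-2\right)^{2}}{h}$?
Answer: $\frac{596965}{1156637} \approx 0.51612$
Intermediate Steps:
$m{\left(h \right)} = \frac{4}{h}$
$\frac{-3910 + \left(\left(-16125 + 14557\right) + 15483\right)}{19385 + m{\left(-179 \right)}} = \frac{-3910 + \left(\left(-16125 + 14557\right) + 15483\right)}{19385 + \frac{4}{-179}} = \frac{-3910 + \left(-1568 + 15483\right)}{19385 + 4 \left(- \frac{1}{179}\right)} = \frac{-3910 + 13915}{19385 - \frac{4}{179}} = \frac{10005}{\frac{3469911}{179}} = 10005 \cdot \frac{179}{3469911} = \frac{596965}{1156637}$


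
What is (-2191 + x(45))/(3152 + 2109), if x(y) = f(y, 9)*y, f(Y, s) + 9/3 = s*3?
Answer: -1111/5261 ≈ -0.21118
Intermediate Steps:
f(Y, s) = -3 + 3*s (f(Y, s) = -3 + s*3 = -3 + 3*s)
x(y) = 24*y (x(y) = (-3 + 3*9)*y = (-3 + 27)*y = 24*y)
(-2191 + x(45))/(3152 + 2109) = (-2191 + 24*45)/(3152 + 2109) = (-2191 + 1080)/5261 = -1111*1/5261 = -1111/5261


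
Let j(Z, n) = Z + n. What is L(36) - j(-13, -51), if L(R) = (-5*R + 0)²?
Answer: 32464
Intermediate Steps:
L(R) = 25*R² (L(R) = (-5*R)² = 25*R²)
L(36) - j(-13, -51) = 25*36² - (-13 - 51) = 25*1296 - 1*(-64) = 32400 + 64 = 32464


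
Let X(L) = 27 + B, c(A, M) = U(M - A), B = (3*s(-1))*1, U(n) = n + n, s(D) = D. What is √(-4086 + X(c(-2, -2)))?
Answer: I*√4062 ≈ 63.734*I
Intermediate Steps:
U(n) = 2*n
B = -3 (B = (3*(-1))*1 = -3*1 = -3)
c(A, M) = -2*A + 2*M (c(A, M) = 2*(M - A) = -2*A + 2*M)
X(L) = 24 (X(L) = 27 - 3 = 24)
√(-4086 + X(c(-2, -2))) = √(-4086 + 24) = √(-4062) = I*√4062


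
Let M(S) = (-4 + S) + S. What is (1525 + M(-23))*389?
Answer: 573775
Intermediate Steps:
M(S) = -4 + 2*S
(1525 + M(-23))*389 = (1525 + (-4 + 2*(-23)))*389 = (1525 + (-4 - 46))*389 = (1525 - 50)*389 = 1475*389 = 573775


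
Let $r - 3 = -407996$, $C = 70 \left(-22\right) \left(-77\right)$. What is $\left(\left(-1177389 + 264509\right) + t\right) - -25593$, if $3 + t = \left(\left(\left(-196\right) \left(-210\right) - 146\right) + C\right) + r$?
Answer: $-1135689$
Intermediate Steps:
$C = 118580$ ($C = \left(-1540\right) \left(-77\right) = 118580$)
$r = -407993$ ($r = 3 - 407996 = -407993$)
$t = -248402$ ($t = -3 + \left(\left(\left(\left(-196\right) \left(-210\right) - 146\right) + 118580\right) - 407993\right) = -3 + \left(\left(\left(41160 - 146\right) + 118580\right) - 407993\right) = -3 + \left(\left(41014 + 118580\right) - 407993\right) = -3 + \left(159594 - 407993\right) = -3 - 248399 = -248402$)
$\left(\left(-1177389 + 264509\right) + t\right) - -25593 = \left(\left(-1177389 + 264509\right) - 248402\right) - -25593 = \left(-912880 - 248402\right) + 25593 = -1161282 + 25593 = -1135689$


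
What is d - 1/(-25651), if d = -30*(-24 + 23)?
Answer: 769531/25651 ≈ 30.000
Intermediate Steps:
d = 30 (d = -30*(-1) = 30)
d - 1/(-25651) = 30 - 1/(-25651) = 30 - 1*(-1/25651) = 30 + 1/25651 = 769531/25651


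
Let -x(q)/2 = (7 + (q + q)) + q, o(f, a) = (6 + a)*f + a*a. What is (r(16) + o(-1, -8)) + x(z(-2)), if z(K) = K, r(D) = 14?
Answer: 78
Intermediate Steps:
o(f, a) = a**2 + f*(6 + a) (o(f, a) = f*(6 + a) + a**2 = a**2 + f*(6 + a))
x(q) = -14 - 6*q (x(q) = -2*((7 + (q + q)) + q) = -2*((7 + 2*q) + q) = -2*(7 + 3*q) = -14 - 6*q)
(r(16) + o(-1, -8)) + x(z(-2)) = (14 + ((-8)**2 + 6*(-1) - 8*(-1))) + (-14 - 6*(-2)) = (14 + (64 - 6 + 8)) + (-14 + 12) = (14 + 66) - 2 = 80 - 2 = 78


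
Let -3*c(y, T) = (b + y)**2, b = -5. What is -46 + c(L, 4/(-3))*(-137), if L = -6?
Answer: 16439/3 ≈ 5479.7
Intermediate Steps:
c(y, T) = -(-5 + y)**2/3
-46 + c(L, 4/(-3))*(-137) = -46 - (-5 - 6)**2/3*(-137) = -46 - 1/3*(-11)**2*(-137) = -46 - 1/3*121*(-137) = -46 - 121/3*(-137) = -46 + 16577/3 = 16439/3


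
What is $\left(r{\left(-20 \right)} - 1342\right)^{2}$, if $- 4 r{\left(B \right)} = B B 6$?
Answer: $3771364$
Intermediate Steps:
$r{\left(B \right)} = - \frac{3 B^{2}}{2}$ ($r{\left(B \right)} = - \frac{B B 6}{4} = - \frac{B^{2} \cdot 6}{4} = - \frac{6 B^{2}}{4} = - \frac{3 B^{2}}{2}$)
$\left(r{\left(-20 \right)} - 1342\right)^{2} = \left(- \frac{3 \left(-20\right)^{2}}{2} - 1342\right)^{2} = \left(\left(- \frac{3}{2}\right) 400 - 1342\right)^{2} = \left(-600 - 1342\right)^{2} = \left(-1942\right)^{2} = 3771364$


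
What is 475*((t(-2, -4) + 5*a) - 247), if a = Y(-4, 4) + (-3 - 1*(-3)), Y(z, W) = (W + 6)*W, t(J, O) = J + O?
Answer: -25175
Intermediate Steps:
Y(z, W) = W*(6 + W) (Y(z, W) = (6 + W)*W = W*(6 + W))
a = 40 (a = 4*(6 + 4) + (-3 - 1*(-3)) = 4*10 + (-3 + 3) = 40 + 0 = 40)
475*((t(-2, -4) + 5*a) - 247) = 475*(((-2 - 4) + 5*40) - 247) = 475*((-6 + 200) - 247) = 475*(194 - 247) = 475*(-53) = -25175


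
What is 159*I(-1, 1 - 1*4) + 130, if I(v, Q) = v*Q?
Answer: 607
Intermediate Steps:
I(v, Q) = Q*v
159*I(-1, 1 - 1*4) + 130 = 159*((1 - 1*4)*(-1)) + 130 = 159*((1 - 4)*(-1)) + 130 = 159*(-3*(-1)) + 130 = 159*3 + 130 = 477 + 130 = 607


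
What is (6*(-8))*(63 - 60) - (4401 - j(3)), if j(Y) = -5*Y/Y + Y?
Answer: -4547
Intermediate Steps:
j(Y) = -5 + Y (j(Y) = -5*1 + Y = -5 + Y)
(6*(-8))*(63 - 60) - (4401 - j(3)) = (6*(-8))*(63 - 60) - (4401 - (-5 + 3)) = -48*3 - (4401 - 1*(-2)) = -144 - (4401 + 2) = -144 - 1*4403 = -144 - 4403 = -4547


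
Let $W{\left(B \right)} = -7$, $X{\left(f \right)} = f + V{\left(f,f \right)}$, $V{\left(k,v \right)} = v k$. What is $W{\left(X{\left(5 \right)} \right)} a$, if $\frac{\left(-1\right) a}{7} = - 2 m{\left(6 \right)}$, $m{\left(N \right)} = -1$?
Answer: $98$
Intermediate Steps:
$V{\left(k,v \right)} = k v$
$X{\left(f \right)} = f + f^{2}$ ($X{\left(f \right)} = f + f f = f + f^{2}$)
$a = -14$ ($a = - 7 \left(\left(-2\right) \left(-1\right)\right) = \left(-7\right) 2 = -14$)
$W{\left(X{\left(5 \right)} \right)} a = \left(-7\right) \left(-14\right) = 98$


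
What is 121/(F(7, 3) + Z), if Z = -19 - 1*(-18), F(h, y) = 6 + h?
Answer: 121/12 ≈ 10.083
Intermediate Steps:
Z = -1 (Z = -19 + 18 = -1)
121/(F(7, 3) + Z) = 121/((6 + 7) - 1) = 121/(13 - 1) = 121/12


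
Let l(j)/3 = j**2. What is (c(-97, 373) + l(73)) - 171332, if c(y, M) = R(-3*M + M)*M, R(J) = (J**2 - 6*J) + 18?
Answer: 209101385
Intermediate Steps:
l(j) = 3*j**2
R(J) = 18 + J**2 - 6*J
c(y, M) = M*(18 + 4*M**2 + 12*M) (c(y, M) = (18 + (-3*M + M)**2 - 6*(-3*M + M))*M = (18 + (-2*M)**2 - (-12)*M)*M = (18 + 4*M**2 + 12*M)*M = M*(18 + 4*M**2 + 12*M))
(c(-97, 373) + l(73)) - 171332 = (2*373*(9 + 2*373**2 + 6*373) + 3*73**2) - 171332 = (2*373*(9 + 2*139129 + 2238) + 3*5329) - 171332 = (2*373*(9 + 278258 + 2238) + 15987) - 171332 = (2*373*280505 + 15987) - 171332 = (209256730 + 15987) - 171332 = 209272717 - 171332 = 209101385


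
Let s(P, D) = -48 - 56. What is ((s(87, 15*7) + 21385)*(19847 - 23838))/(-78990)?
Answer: 84932471/78990 ≈ 1075.2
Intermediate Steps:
s(P, D) = -104
((s(87, 15*7) + 21385)*(19847 - 23838))/(-78990) = ((-104 + 21385)*(19847 - 23838))/(-78990) = (21281*(-3991))*(-1/78990) = -84932471*(-1/78990) = 84932471/78990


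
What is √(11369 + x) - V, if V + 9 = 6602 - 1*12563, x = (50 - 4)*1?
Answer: 5970 + √11415 ≈ 6076.8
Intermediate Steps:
x = 46 (x = 46*1 = 46)
V = -5970 (V = -9 + (6602 - 1*12563) = -9 + (6602 - 12563) = -9 - 5961 = -5970)
√(11369 + x) - V = √(11369 + 46) - 1*(-5970) = √11415 + 5970 = 5970 + √11415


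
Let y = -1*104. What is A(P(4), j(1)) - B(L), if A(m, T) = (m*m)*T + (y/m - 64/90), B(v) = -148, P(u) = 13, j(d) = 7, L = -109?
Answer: 59503/45 ≈ 1322.3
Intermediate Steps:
y = -104
A(m, T) = -32/45 - 104/m + T*m² (A(m, T) = (m*m)*T + (-104/m - 64/90) = m²*T + (-104/m - 64*1/90) = T*m² + (-104/m - 32/45) = T*m² + (-32/45 - 104/m) = -32/45 - 104/m + T*m²)
A(P(4), j(1)) - B(L) = (-32/45 - 104/13 + 7*13²) - 1*(-148) = (-32/45 - 104*1/13 + 7*169) + 148 = (-32/45 - 8 + 1183) + 148 = 52843/45 + 148 = 59503/45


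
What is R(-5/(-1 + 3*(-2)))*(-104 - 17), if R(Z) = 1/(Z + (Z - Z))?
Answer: -847/5 ≈ -169.40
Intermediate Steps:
R(Z) = 1/Z (R(Z) = 1/(Z + 0) = 1/Z)
R(-5/(-1 + 3*(-2)))*(-104 - 17) = (-104 - 17)/((-5/(-1 + 3*(-2)))) = -121/(-5/(-1 - 6)) = -121/(-5/(-7)) = -121/(-5*(-⅐)) = -121/(5/7) = (7/5)*(-121) = -847/5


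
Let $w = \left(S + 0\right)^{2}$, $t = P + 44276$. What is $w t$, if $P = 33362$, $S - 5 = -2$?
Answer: $698742$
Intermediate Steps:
$S = 3$ ($S = 5 - 2 = 3$)
$t = 77638$ ($t = 33362 + 44276 = 77638$)
$w = 9$ ($w = \left(3 + 0\right)^{2} = 3^{2} = 9$)
$w t = 9 \cdot 77638 = 698742$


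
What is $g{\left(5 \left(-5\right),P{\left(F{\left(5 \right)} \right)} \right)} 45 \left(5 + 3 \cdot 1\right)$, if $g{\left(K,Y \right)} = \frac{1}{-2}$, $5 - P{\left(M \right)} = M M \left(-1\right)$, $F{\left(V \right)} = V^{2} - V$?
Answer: $-180$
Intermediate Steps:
$P{\left(M \right)} = 5 + M^{2}$ ($P{\left(M \right)} = 5 - M M \left(-1\right) = 5 - M^{2} \left(-1\right) = 5 - - M^{2} = 5 + M^{2}$)
$g{\left(K,Y \right)} = - \frac{1}{2}$
$g{\left(5 \left(-5\right),P{\left(F{\left(5 \right)} \right)} \right)} 45 \left(5 + 3 \cdot 1\right) = \left(- \frac{1}{2}\right) 45 \left(5 + 3 \cdot 1\right) = - \frac{45 \left(5 + 3\right)}{2} = \left(- \frac{45}{2}\right) 8 = -180$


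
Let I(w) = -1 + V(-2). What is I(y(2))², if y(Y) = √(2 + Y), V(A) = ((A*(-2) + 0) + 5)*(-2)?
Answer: 361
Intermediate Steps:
V(A) = -10 + 4*A (V(A) = ((-2*A + 0) + 5)*(-2) = (-2*A + 5)*(-2) = (5 - 2*A)*(-2) = -10 + 4*A)
I(w) = -19 (I(w) = -1 + (-10 + 4*(-2)) = -1 + (-10 - 8) = -1 - 18 = -19)
I(y(2))² = (-19)² = 361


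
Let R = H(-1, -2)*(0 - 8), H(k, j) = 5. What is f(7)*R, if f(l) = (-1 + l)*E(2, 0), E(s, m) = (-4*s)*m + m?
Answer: 0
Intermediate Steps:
E(s, m) = m - 4*m*s (E(s, m) = -4*m*s + m = m - 4*m*s)
f(l) = 0 (f(l) = (-1 + l)*(0*(1 - 4*2)) = (-1 + l)*(0*(1 - 8)) = (-1 + l)*(0*(-7)) = (-1 + l)*0 = 0)
R = -40 (R = 5*(0 - 8) = 5*(-8) = -40)
f(7)*R = 0*(-40) = 0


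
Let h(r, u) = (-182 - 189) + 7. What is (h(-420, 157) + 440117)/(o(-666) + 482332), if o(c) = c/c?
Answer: 439753/482333 ≈ 0.91172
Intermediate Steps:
h(r, u) = -364 (h(r, u) = -371 + 7 = -364)
o(c) = 1
(h(-420, 157) + 440117)/(o(-666) + 482332) = (-364 + 440117)/(1 + 482332) = 439753/482333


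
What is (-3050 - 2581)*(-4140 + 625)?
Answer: 19792965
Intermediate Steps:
(-3050 - 2581)*(-4140 + 625) = -5631*(-3515) = 19792965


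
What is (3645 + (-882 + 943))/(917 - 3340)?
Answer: -3706/2423 ≈ -1.5295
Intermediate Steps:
(3645 + (-882 + 943))/(917 - 3340) = (3645 + 61)/(-2423) = 3706*(-1/2423) = -3706/2423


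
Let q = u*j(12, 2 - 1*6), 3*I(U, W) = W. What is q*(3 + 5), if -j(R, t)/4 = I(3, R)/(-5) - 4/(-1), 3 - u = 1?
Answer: -1024/5 ≈ -204.80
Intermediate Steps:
u = 2 (u = 3 - 1*1 = 3 - 1 = 2)
I(U, W) = W/3
j(R, t) = -16 + 4*R/15 (j(R, t) = -4*((R/3)/(-5) - 4/(-1)) = -4*((R/3)*(-1/5) - 4*(-1)) = -4*(-R/15 + 4) = -4*(4 - R/15) = -16 + 4*R/15)
q = -128/5 (q = 2*(-16 + (4/15)*12) = 2*(-16 + 16/5) = 2*(-64/5) = -128/5 ≈ -25.600)
q*(3 + 5) = -128*(3 + 5)/5 = -128/5*8 = -1024/5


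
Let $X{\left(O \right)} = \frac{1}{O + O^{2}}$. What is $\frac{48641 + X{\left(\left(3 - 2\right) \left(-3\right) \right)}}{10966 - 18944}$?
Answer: $- \frac{291847}{47868} \approx -6.0969$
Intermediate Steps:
$\frac{48641 + X{\left(\left(3 - 2\right) \left(-3\right) \right)}}{10966 - 18944} = \frac{48641 + \frac{1}{\left(3 - 2\right) \left(-3\right) \left(1 + \left(3 - 2\right) \left(-3\right)\right)}}{10966 - 18944} = \frac{48641 + \frac{1}{1 \left(-3\right) \left(1 + 1 \left(-3\right)\right)}}{-7978} = \left(48641 + \frac{1}{\left(-3\right) \left(1 - 3\right)}\right) \left(- \frac{1}{7978}\right) = \left(48641 - \frac{1}{3 \left(-2\right)}\right) \left(- \frac{1}{7978}\right) = \left(48641 - - \frac{1}{6}\right) \left(- \frac{1}{7978}\right) = \left(48641 + \frac{1}{6}\right) \left(- \frac{1}{7978}\right) = \frac{291847}{6} \left(- \frac{1}{7978}\right) = - \frac{291847}{47868}$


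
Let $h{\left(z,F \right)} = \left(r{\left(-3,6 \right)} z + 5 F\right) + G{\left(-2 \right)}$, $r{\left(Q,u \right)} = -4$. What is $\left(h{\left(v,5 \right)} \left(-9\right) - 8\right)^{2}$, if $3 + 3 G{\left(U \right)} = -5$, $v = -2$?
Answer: $78961$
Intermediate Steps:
$G{\left(U \right)} = - \frac{8}{3}$ ($G{\left(U \right)} = -1 + \frac{1}{3} \left(-5\right) = -1 - \frac{5}{3} = - \frac{8}{3}$)
$h{\left(z,F \right)} = - \frac{8}{3} - 4 z + 5 F$ ($h{\left(z,F \right)} = \left(- 4 z + 5 F\right) - \frac{8}{3} = - \frac{8}{3} - 4 z + 5 F$)
$\left(h{\left(v,5 \right)} \left(-9\right) - 8\right)^{2} = \left(\left(- \frac{8}{3} - -8 + 5 \cdot 5\right) \left(-9\right) - 8\right)^{2} = \left(\left(- \frac{8}{3} + 8 + 25\right) \left(-9\right) - 8\right)^{2} = \left(\frac{91}{3} \left(-9\right) - 8\right)^{2} = \left(-273 - 8\right)^{2} = \left(-281\right)^{2} = 78961$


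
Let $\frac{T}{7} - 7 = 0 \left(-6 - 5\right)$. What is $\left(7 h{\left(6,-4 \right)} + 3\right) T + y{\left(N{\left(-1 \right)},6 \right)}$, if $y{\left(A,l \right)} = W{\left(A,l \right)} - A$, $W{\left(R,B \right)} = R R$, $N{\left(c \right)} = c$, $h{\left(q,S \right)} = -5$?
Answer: $-1566$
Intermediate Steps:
$W{\left(R,B \right)} = R^{2}$
$y{\left(A,l \right)} = A^{2} - A$
$T = 49$ ($T = 49 + 7 \cdot 0 \left(-6 - 5\right) = 49 + 7 \cdot 0 \left(-11\right) = 49 + 7 \cdot 0 = 49 + 0 = 49$)
$\left(7 h{\left(6,-4 \right)} + 3\right) T + y{\left(N{\left(-1 \right)},6 \right)} = \left(7 \left(-5\right) + 3\right) 49 - \left(-1 - 1\right) = \left(-35 + 3\right) 49 - -2 = \left(-32\right) 49 + 2 = -1568 + 2 = -1566$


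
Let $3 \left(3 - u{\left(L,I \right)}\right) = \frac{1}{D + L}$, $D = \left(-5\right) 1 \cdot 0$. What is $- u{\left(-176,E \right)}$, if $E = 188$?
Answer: $- \frac{1585}{528} \approx -3.0019$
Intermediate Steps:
$D = 0$ ($D = \left(-5\right) 0 = 0$)
$u{\left(L,I \right)} = 3 - \frac{1}{3 L}$ ($u{\left(L,I \right)} = 3 - \frac{1}{3 \left(0 + L\right)} = 3 - \frac{1}{3 L}$)
$- u{\left(-176,E \right)} = - (3 - \frac{1}{3 \left(-176\right)}) = - (3 - - \frac{1}{528}) = - (3 + \frac{1}{528}) = \left(-1\right) \frac{1585}{528} = - \frac{1585}{528}$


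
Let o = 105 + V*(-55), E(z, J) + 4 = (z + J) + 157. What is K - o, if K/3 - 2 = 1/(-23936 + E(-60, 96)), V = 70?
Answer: 89074994/23747 ≈ 3751.0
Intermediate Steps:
E(z, J) = 153 + J + z (E(z, J) = -4 + ((z + J) + 157) = -4 + ((J + z) + 157) = -4 + (157 + J + z) = 153 + J + z)
K = 142479/23747 (K = 6 + 3/(-23936 + (153 + 96 - 60)) = 6 + 3/(-23936 + 189) = 6 + 3/(-23747) = 6 + 3*(-1/23747) = 6 - 3/23747 = 142479/23747 ≈ 5.9999)
o = -3745 (o = 105 + 70*(-55) = 105 - 3850 = -3745)
K - o = 142479/23747 - 1*(-3745) = 142479/23747 + 3745 = 89074994/23747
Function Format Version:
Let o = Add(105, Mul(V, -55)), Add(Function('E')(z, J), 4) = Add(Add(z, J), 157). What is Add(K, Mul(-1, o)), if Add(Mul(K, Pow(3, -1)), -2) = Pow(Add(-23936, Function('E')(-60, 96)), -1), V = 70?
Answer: Rational(89074994, 23747) ≈ 3751.0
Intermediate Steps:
Function('E')(z, J) = Add(153, J, z) (Function('E')(z, J) = Add(-4, Add(Add(z, J), 157)) = Add(-4, Add(Add(J, z), 157)) = Add(-4, Add(157, J, z)) = Add(153, J, z))
K = Rational(142479, 23747) (K = Add(6, Mul(3, Pow(Add(-23936, Add(153, 96, -60)), -1))) = Add(6, Mul(3, Pow(Add(-23936, 189), -1))) = Add(6, Mul(3, Pow(-23747, -1))) = Add(6, Mul(3, Rational(-1, 23747))) = Add(6, Rational(-3, 23747)) = Rational(142479, 23747) ≈ 5.9999)
o = -3745 (o = Add(105, Mul(70, -55)) = Add(105, -3850) = -3745)
Add(K, Mul(-1, o)) = Add(Rational(142479, 23747), Mul(-1, -3745)) = Add(Rational(142479, 23747), 3745) = Rational(89074994, 23747)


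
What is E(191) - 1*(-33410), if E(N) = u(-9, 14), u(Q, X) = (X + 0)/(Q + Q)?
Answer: 300683/9 ≈ 33409.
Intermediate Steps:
u(Q, X) = X/(2*Q) (u(Q, X) = X/((2*Q)) = X*(1/(2*Q)) = X/(2*Q))
E(N) = -7/9 (E(N) = (½)*14/(-9) = (½)*14*(-⅑) = -7/9)
E(191) - 1*(-33410) = -7/9 - 1*(-33410) = -7/9 + 33410 = 300683/9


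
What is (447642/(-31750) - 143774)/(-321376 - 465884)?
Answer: 2282636071/12497752500 ≈ 0.18264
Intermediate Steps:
(447642/(-31750) - 143774)/(-321376 - 465884) = (447642*(-1/31750) - 143774)/(-787260) = (-223821/15875 - 143774)*(-1/787260) = -2282636071/15875*(-1/787260) = 2282636071/12497752500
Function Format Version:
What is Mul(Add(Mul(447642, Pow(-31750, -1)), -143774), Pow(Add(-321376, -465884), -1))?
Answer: Rational(2282636071, 12497752500) ≈ 0.18264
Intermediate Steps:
Mul(Add(Mul(447642, Pow(-31750, -1)), -143774), Pow(Add(-321376, -465884), -1)) = Mul(Add(Mul(447642, Rational(-1, 31750)), -143774), Pow(-787260, -1)) = Mul(Add(Rational(-223821, 15875), -143774), Rational(-1, 787260)) = Mul(Rational(-2282636071, 15875), Rational(-1, 787260)) = Rational(2282636071, 12497752500)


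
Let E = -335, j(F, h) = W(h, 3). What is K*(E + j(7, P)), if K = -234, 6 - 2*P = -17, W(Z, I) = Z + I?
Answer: 74997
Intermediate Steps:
W(Z, I) = I + Z
P = 23/2 (P = 3 - ½*(-17) = 3 + 17/2 = 23/2 ≈ 11.500)
j(F, h) = 3 + h
K*(E + j(7, P)) = -234*(-335 + (3 + 23/2)) = -234*(-335 + 29/2) = -234*(-641/2) = 74997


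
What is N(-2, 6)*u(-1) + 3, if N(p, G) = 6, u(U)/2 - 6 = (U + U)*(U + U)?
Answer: 123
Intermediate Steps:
u(U) = 12 + 8*U**2 (u(U) = 12 + 2*((U + U)*(U + U)) = 12 + 2*((2*U)*(2*U)) = 12 + 2*(4*U**2) = 12 + 8*U**2)
N(-2, 6)*u(-1) + 3 = 6*(12 + 8*(-1)**2) + 3 = 6*(12 + 8*1) + 3 = 6*(12 + 8) + 3 = 6*20 + 3 = 120 + 3 = 123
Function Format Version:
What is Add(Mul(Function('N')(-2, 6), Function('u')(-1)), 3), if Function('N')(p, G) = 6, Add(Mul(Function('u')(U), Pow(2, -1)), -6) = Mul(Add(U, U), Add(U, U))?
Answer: 123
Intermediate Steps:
Function('u')(U) = Add(12, Mul(8, Pow(U, 2))) (Function('u')(U) = Add(12, Mul(2, Mul(Add(U, U), Add(U, U)))) = Add(12, Mul(2, Mul(Mul(2, U), Mul(2, U)))) = Add(12, Mul(2, Mul(4, Pow(U, 2)))) = Add(12, Mul(8, Pow(U, 2))))
Add(Mul(Function('N')(-2, 6), Function('u')(-1)), 3) = Add(Mul(6, Add(12, Mul(8, Pow(-1, 2)))), 3) = Add(Mul(6, Add(12, Mul(8, 1))), 3) = Add(Mul(6, Add(12, 8)), 3) = Add(Mul(6, 20), 3) = Add(120, 3) = 123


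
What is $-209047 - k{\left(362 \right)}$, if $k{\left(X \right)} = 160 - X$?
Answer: $-208845$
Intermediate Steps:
$-209047 - k{\left(362 \right)} = -209047 - \left(160 - 362\right) = -209047 - -202 = -209047 + 202 = -208845$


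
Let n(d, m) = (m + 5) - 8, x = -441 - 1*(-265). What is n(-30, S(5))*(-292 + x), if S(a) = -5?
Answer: 3744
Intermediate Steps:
x = -176 (x = -441 + 265 = -176)
n(d, m) = -3 + m (n(d, m) = (5 + m) - 8 = -3 + m)
n(-30, S(5))*(-292 + x) = (-3 - 5)*(-292 - 176) = -8*(-468) = 3744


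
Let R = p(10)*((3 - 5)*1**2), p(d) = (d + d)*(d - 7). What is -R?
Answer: 120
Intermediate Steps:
p(d) = 2*d*(-7 + d) (p(d) = (2*d)*(-7 + d) = 2*d*(-7 + d))
R = -120 (R = (2*10*(-7 + 10))*((3 - 5)*1**2) = (2*10*3)*(-2*1) = 60*(-2) = -120)
-R = -1*(-120) = 120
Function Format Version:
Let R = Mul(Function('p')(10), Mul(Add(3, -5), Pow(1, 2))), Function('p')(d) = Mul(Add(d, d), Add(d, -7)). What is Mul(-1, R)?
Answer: 120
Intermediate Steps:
Function('p')(d) = Mul(2, d, Add(-7, d)) (Function('p')(d) = Mul(Mul(2, d), Add(-7, d)) = Mul(2, d, Add(-7, d)))
R = -120 (R = Mul(Mul(2, 10, Add(-7, 10)), Mul(Add(3, -5), Pow(1, 2))) = Mul(Mul(2, 10, 3), Mul(-2, 1)) = Mul(60, -2) = -120)
Mul(-1, R) = Mul(-1, -120) = 120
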